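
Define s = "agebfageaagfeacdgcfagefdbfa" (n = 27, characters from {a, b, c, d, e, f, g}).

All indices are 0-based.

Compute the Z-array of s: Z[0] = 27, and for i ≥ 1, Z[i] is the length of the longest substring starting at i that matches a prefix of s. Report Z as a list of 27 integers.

Z[0]=27
i=1: fresh scan; Z[1]=0
i=2: fresh scan; Z[2]=0
i=3: fresh scan; Z[3]=0
i=4: fresh scan; Z[4]=0
i=5: fresh scan; Z[5]=3 scan→box=[5,8)
i=6: min(r-i=2, Z[1]=0)=0; Z[6]=0
i=7: min(r-i=1, Z[2]=0)=0; Z[7]=0
i=8: fresh scan; Z[8]=1 scan→box=[8,9)
i=9: fresh scan; Z[9]=2 scan→box=[9,11)
i=10: min(r-i=1, Z[1]=0)=0; Z[10]=0
i=11: fresh scan; Z[11]=0
i=12: fresh scan; Z[12]=0
i=13: fresh scan; Z[13]=1 scan→box=[13,14)
i=14: fresh scan; Z[14]=0
i=15: fresh scan; Z[15]=0
i=16: fresh scan; Z[16]=0
i=17: fresh scan; Z[17]=0
i=18: fresh scan; Z[18]=0
i=19: fresh scan; Z[19]=3 scan→box=[19,22)
i=20: min(r-i=2, Z[1]=0)=0; Z[20]=0
i=21: min(r-i=1, Z[2]=0)=0; Z[21]=0
i=22: fresh scan; Z[22]=0
i=23: fresh scan; Z[23]=0
i=24: fresh scan; Z[24]=0
i=25: fresh scan; Z[25]=0
i=26: fresh scan; Z[26]=1 scan→box=[26,27)

[27, 0, 0, 0, 0, 3, 0, 0, 1, 2, 0, 0, 0, 1, 0, 0, 0, 0, 0, 3, 0, 0, 0, 0, 0, 0, 1]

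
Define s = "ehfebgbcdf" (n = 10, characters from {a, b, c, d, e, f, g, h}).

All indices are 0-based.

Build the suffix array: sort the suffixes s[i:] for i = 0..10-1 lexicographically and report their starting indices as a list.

rank | idx | suffix
   0 |   6 | bcdf
   1 |   4 | bgbcdf
   2 |   7 | cdf
   3 |   8 | df
   4 |   3 | ebgbcdf
   5 |   0 | ehfebgbcdf
   6 |   9 | f
   7 |   2 | febgbcdf
   8 |   5 | gbcdf
   9 |   1 | hfebgbcdf

[6, 4, 7, 8, 3, 0, 9, 2, 5, 1]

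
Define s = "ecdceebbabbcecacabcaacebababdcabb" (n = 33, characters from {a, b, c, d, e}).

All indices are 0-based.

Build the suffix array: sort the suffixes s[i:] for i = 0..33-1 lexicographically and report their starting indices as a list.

rank | idx | suffix
   0 |  19 | aacebababdcabb
   1 |  24 | ababdcabb
   2 |  30 | abb
   3 |   8 | abbcecacabcaacebababdcabb
   4 |  16 | abcaacebababdcabb
   5 |  26 | abdcabb
   6 |  14 | acabcaacebababdcabb
   7 |  20 | acebababdcabb
   8 |  32 | b
   9 |  23 | bababdcabb
  10 |   7 | babbcecacabcaacebababdcabb
  11 |  25 | babdcabb
  12 |  31 | bb
  13 |   6 | bbabbcecacabcaacebababdcabb
  14 |   9 | bbcecacabcaacebababdcabb
  15 |  17 | bcaacebababdcabb
  16 |  10 | bcecacabcaacebababdcabb
  17 |  27 | bdcabb
  18 |  18 | caacebababdcabb
  19 |  29 | cabb
  20 |  15 | cabcaacebababdcabb
  21 |  13 | cacabcaacebababdcabb
  22 |   1 | cdceebbabbcecacabcaacebababdcabb
  23 |  21 | cebababdcabb
  24 |  11 | cecacabcaacebababdcabb
  25 |   3 | ceebbabbcecacabcaacebababdcabb
  26 |  28 | dcabb
  27 |   2 | dceebbabbcecacabcaacebababdcabb
  28 |  22 | ebababdcabb
  29 |   5 | ebbabbcecacabcaacebababdcabb
  30 |  12 | ecacabcaacebababdcabb
  31 |   0 | ecdceebbabbcecacabcaacebababdcabb
  32 |   4 | eebbabbcecacabcaacebababdcabb

[19, 24, 30, 8, 16, 26, 14, 20, 32, 23, 7, 25, 31, 6, 9, 17, 10, 27, 18, 29, 15, 13, 1, 21, 11, 3, 28, 2, 22, 5, 12, 0, 4]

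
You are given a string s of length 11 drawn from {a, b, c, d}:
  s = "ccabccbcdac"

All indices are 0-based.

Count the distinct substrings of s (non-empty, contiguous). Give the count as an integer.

57

rank | idx | suffix
   0 |   2 | abccbcdac
   1 |   9 | ac
   2 |   3 | bccbcdac
   3 |   6 | bcdac
   4 |  10 | c
   5 |   1 | cabccbcdac
   6 |   5 | cbcdac
   7 |   0 | ccabccbcdac
   8 |   4 | ccbcdac
   9 |   7 | cdac
  10 |   8 | dac

SA = [2, 9, 3, 6, 10, 1, 5, 0, 4, 7, 8]
i: (SA[i-1],SA[i]) lcp shared
  1: (2,9) 1 'a'
  2: (9,3) 0 ''
  3: (3,6) 2 'bc'
  4: (6,10) 0 ''
  5: (10,1) 1 'c'
  6: (1,5) 1 'c'
  7: (5,0) 1 'c'
  8: (0,4) 2 'cc'
  9: (4,7) 1 'c'
  10: (7,8) 0 ''

n(n+1)/2 = 11·12/2 = 66
Σ LCP = 0 + 1 + 0 + 2 + 0 + 1 + 1 + 1 + 2 + 1 + 0 = 9
distinct = 66 − 9 = 57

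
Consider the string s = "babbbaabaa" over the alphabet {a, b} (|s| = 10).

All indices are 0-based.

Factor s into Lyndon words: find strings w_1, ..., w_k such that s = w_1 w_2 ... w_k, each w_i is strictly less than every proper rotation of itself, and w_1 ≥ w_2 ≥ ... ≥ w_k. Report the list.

["b", "abbb", "aab", "a", "a"]

emit factor 1: 'b' (i=0, period=1)
emit factor 2: 'abbb' (i=1, period=4)
emit factor 3: 'aab' (i=5, period=3)
emit factor 4: 'a' (i=8, period=1)
emit factor 5: 'a' (i=9, period=1)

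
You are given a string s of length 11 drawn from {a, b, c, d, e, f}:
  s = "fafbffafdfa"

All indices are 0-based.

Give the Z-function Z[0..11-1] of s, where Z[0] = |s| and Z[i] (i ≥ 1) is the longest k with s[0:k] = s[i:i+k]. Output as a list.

Z[0]=11
i=1: outside box; Z[1]=0
i=2: outside box; Z[2]=1 grow→box=[2,3)
i=3: outside box; Z[3]=0
i=4: outside box; Z[4]=1 grow→box=[4,5)
i=5: outside box; Z[5]=3 grow→box=[5,8)
i=6: min(r-i=2, Z[1]=0)=0; Z[6]=0
i=7: min(r-i=1, Z[2]=1)=1; Z[7]=1
i=8: outside box; Z[8]=0
i=9: outside box; Z[9]=2 grow→box=[9,11)
i=10: min(r-i=1, Z[1]=0)=0; Z[10]=0

[11, 0, 1, 0, 1, 3, 0, 1, 0, 2, 0]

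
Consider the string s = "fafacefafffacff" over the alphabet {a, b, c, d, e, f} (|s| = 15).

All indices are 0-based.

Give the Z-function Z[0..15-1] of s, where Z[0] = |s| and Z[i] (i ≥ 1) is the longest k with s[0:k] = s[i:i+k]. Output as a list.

Z[0]=15
i=1: outside box; Z[1]=0
i=2: outside box; Z[2]=2 grow→box=[2,4)
i=3: min(r-i=1, Z[1]=0)=0; Z[3]=0
i=4: outside box; Z[4]=0
i=5: outside box; Z[5]=0
i=6: outside box; Z[6]=3 grow→box=[6,9)
i=7: min(r-i=2, Z[1]=0)=0; Z[7]=0
i=8: min(r-i=1, Z[2]=2)=1; Z[8]=1
i=9: outside box; Z[9]=1 grow→box=[9,10)
i=10: outside box; Z[10]=2 grow→box=[10,12)
i=11: min(r-i=1, Z[1]=0)=0; Z[11]=0
i=12: outside box; Z[12]=0
i=13: outside box; Z[13]=1 grow→box=[13,14)
i=14: outside box; Z[14]=1 grow→box=[14,15)

[15, 0, 2, 0, 0, 0, 3, 0, 1, 1, 2, 0, 0, 1, 1]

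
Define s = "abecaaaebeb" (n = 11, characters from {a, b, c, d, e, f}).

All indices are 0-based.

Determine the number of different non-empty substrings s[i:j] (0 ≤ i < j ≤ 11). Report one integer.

rank | idx | suffix
   0 |   4 | aaaebeb
   1 |   5 | aaebeb
   2 |   0 | abecaaaebeb
   3 |   6 | aebeb
   4 |  10 | b
   5 |   8 | beb
   6 |   1 | becaaaebeb
   7 |   3 | caaaebeb
   8 |   9 | eb
   9 |   7 | ebeb
  10 |   2 | ecaaaebeb

SA = [4, 5, 0, 6, 10, 8, 1, 3, 9, 7, 2]
[i] adj suffixes → lcp
  [1] 4/5 → 2 ('aa')
  [2] 5/0 → 1 ('a')
  [3] 0/6 → 1 ('a')
  [4] 6/10 → 0 ('')
  [5] 10/8 → 1 ('b')
  [6] 8/1 → 2 ('be')
  [7] 1/3 → 0 ('')
  [8] 3/9 → 0 ('')
  [9] 9/7 → 2 ('eb')
  [10] 7/2 → 1 ('e')

n(n+1)/2 = 11·12/2 = 66
Σ LCP = 0 + 2 + 1 + 1 + 0 + 1 + 2 + 0 + 0 + 2 + 1 = 10
distinct = 66 − 10 = 56

56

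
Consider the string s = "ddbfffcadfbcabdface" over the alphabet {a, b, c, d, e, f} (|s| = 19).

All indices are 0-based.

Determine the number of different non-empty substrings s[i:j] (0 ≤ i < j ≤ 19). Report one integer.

rank→(start, suffix):
  0 → (12, 'abdface')
  1 → (16, 'ace')
  2 → (7, 'adfbcabdface')
  3 → (10, 'bcabdface')
  4 → (13, 'bdface')
  5 → (2, 'bfffcadfbcabdface')
  6 → (11, 'cabdface')
  7 → (6, 'cadfbcabdface')
  8 → (17, 'ce')
  9 → (1, 'dbfffcadfbcabdface')
  10 → (0, 'ddbfffcadfbcabdface')
  11 → (14, 'dface')
  12 → (8, 'dfbcabdface')
  13 → (18, 'e')
  14 → (15, 'face')
  15 → (9, 'fbcabdface')
  16 → (5, 'fcadfbcabdface')
  17 → (4, 'ffcadfbcabdface')
  18 → (3, 'fffcadfbcabdface')

SA = [12, 16, 7, 10, 13, 2, 11, 6, 17, 1, 0, 14, 8, 18, 15, 9, 5, 4, 3]
rank  pair      lcp
   1  s[12:],s[16:]  1  'a'
   2  s[16:],s[7:]  1  'a'
   3  s[7:],s[10:]  0  ''
   4  s[10:],s[13:]  1  'b'
   5  s[13:],s[2:]  1  'b'
   6  s[2:],s[11:]  0  ''
   7  s[11:],s[6:]  2  'ca'
   8  s[6:],s[17:]  1  'c'
   9  s[17:],s[1:]  0  ''
  10  s[1:],s[0:]  1  'd'
  11  s[0:],s[14:]  1  'd'
  12  s[14:],s[8:]  2  'df'
  13  s[8:],s[18:]  0  ''
  14  s[18:],s[15:]  0  ''
  15  s[15:],s[9:]  1  'f'
  16  s[9:],s[5:]  1  'f'
  17  s[5:],s[4:]  1  'f'
  18  s[4:],s[3:]  2  'ff'

n(n+1)/2 = 19·20/2 = 190
Σ LCP = 0 + 1 + 1 + 0 + 1 + 1 + 0 + 2 + 1 + 0 + 1 + 1 + 2 + 0 + 0 + 1 + 1 + 1 + 2 = 16
distinct = 190 − 16 = 174

174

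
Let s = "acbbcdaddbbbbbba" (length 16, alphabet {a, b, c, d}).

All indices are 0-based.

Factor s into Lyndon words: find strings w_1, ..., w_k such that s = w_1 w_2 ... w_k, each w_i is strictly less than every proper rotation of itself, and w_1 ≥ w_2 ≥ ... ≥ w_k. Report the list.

["acbbcdaddbbbbbb", "a"]

emit factor 1: 'acbbcdaddbbbbbb' (i=0, period=15)
emit factor 2: 'a' (i=15, period=1)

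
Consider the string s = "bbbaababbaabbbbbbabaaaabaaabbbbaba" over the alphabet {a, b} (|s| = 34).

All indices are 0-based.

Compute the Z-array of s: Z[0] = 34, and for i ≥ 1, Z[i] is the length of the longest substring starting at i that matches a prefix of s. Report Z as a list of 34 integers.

Z[0]=34
i=1: i≥r, start 0; Z[1]=2 grow→box=[1,3)
i=2: min(r-i=1, Z[1]=2)=1; Z[2]=1
i=3: i≥r, start 0; Z[3]=0
i=4: i≥r, start 0; Z[4]=0
i=5: i≥r, start 0; Z[5]=1 grow→box=[5,6)
i=6: i≥r, start 0; Z[6]=0
i=7: i≥r, start 0; Z[7]=2 grow→box=[7,9)
i=8: min(r-i=1, Z[1]=2)=1; Z[8]=1
i=9: i≥r, start 0; Z[9]=0
i=10: i≥r, start 0; Z[10]=0
i=11: i≥r, start 0; Z[11]=3 grow→box=[11,14)
i=12: min(r-i=2, Z[1]=2)=2; Z[12]=3 grow→box=[12,15)
i=13: min(r-i=2, Z[1]=2)=2; Z[13]=3 grow→box=[13,16)
i=14: min(r-i=2, Z[1]=2)=2; Z[14]=4 grow→box=[14,18)
i=15: min(r-i=3, Z[1]=2)=2; Z[15]=2
i=16: min(r-i=2, Z[2]=1)=1; Z[16]=1
i=17: min(r-i=1, Z[3]=0)=0; Z[17]=0
i=18: i≥r, start 0; Z[18]=1 grow→box=[18,19)
i=19: i≥r, start 0; Z[19]=0
i=20: i≥r, start 0; Z[20]=0
i=21: i≥r, start 0; Z[21]=0
i=22: i≥r, start 0; Z[22]=0
i=23: i≥r, start 0; Z[23]=1 grow→box=[23,24)
i=24: i≥r, start 0; Z[24]=0
i=25: i≥r, start 0; Z[25]=0
i=26: i≥r, start 0; Z[26]=0
i=27: i≥r, start 0; Z[27]=3 grow→box=[27,30)
i=28: min(r-i=2, Z[1]=2)=2; Z[28]=4 grow→box=[28,32)
i=29: min(r-i=3, Z[1]=2)=2; Z[29]=2
i=30: min(r-i=2, Z[2]=1)=1; Z[30]=1
i=31: min(r-i=1, Z[3]=0)=0; Z[31]=0
i=32: i≥r, start 0; Z[32]=1 grow→box=[32,33)
i=33: i≥r, start 0; Z[33]=0

[34, 2, 1, 0, 0, 1, 0, 2, 1, 0, 0, 3, 3, 3, 4, 2, 1, 0, 1, 0, 0, 0, 0, 1, 0, 0, 0, 3, 4, 2, 1, 0, 1, 0]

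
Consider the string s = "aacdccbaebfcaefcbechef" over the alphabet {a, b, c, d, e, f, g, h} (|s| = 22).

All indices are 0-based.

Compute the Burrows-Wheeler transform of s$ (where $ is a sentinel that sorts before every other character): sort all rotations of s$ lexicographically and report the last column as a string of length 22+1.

rank  rotation                 last
    0  $aacdccbaebfcaefcbechef  f
    1  aacdccbaebfcaefcbechef$  $
    2  acdccbaebfcaefcbechef$a  a
    3  aebfcaefcbechef$aacdccb  b
    4  aefcbechef$aacdccbaebfc  c
    5  baebfcaefcbechef$aacdcc  c
    6  bechef$aacdccbaebfcaefc  c
    7  bfcaefcbechef$aacdccbae  e
    8  caefcbechef$aacdccbaebf  f
    9  cbaebfcaefcbechef$aacdc  c
   10  cbechef$aacdccbaebfcaef  f
   11  ccbaebfcaefcbechef$aacd  d
   12  cdccbaebfcaefcbechef$aa  a
   13  chef$aacdccbaebfcaefcbe  e
   14  dccbaebfcaefcbechef$aac  c
   15  ebfcaefcbechef$aacdccba  a
   16  echef$aacdccbaebfcaefcb  b
   17  ef$aacdccbaebfcaefcbech  h
   18  efcbechef$aacdccbaebfca  a
   19  f$aacdccbaebfcaefcbeche  e
   20  fcaefcbechef$aacdccbaeb  b
   21  fcbechef$aacdccbaebfcae  e
   22  hef$aacdccbaebfcaefcbec  c

f$abcccefcfdaecabhaebec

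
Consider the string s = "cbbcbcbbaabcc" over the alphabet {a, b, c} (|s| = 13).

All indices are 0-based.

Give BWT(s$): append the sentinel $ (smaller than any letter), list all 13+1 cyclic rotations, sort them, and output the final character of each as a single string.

rank  rotation        last
    0  $cbbcbcbbaabcc  c
    1  aabcc$cbbcbcbb  b
    2  abcc$cbbcbcbba  a
    3  baabcc$cbbcbcb  b
    4  bbaabcc$cbbcbc  c
    5  bbcbcbbaabcc$c  c
    6  bcbbaabcc$cbbc  c
    7  bcbcbbaabcc$cb  b
    8  bcc$cbbcbcbbaa  a
    9  c$cbbcbcbbaabc  c
   10  cbbaabcc$cbbcb  b
   11  cbbcbcbbaabcc$  $
   12  cbcbbaabcc$cbb  b
   13  cc$cbbcbcbbaab  b

cbabcccbacb$bb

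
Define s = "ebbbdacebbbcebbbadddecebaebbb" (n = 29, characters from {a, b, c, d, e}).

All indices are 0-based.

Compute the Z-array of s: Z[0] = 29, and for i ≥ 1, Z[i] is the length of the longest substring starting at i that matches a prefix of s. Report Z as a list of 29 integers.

Z[0]=29
i=1: outside box; Z[1]=0
i=2: outside box; Z[2]=0
i=3: outside box; Z[3]=0
i=4: outside box; Z[4]=0
i=5: outside box; Z[5]=0
i=6: outside box; Z[6]=0
i=7: outside box; Z[7]=4 scan→box=[7,11)
i=8: min(r-i=3, Z[1]=0)=0; Z[8]=0
i=9: min(r-i=2, Z[2]=0)=0; Z[9]=0
i=10: min(r-i=1, Z[3]=0)=0; Z[10]=0
i=11: outside box; Z[11]=0
i=12: outside box; Z[12]=4 scan→box=[12,16)
i=13: min(r-i=3, Z[1]=0)=0; Z[13]=0
i=14: min(r-i=2, Z[2]=0)=0; Z[14]=0
i=15: min(r-i=1, Z[3]=0)=0; Z[15]=0
i=16: outside box; Z[16]=0
i=17: outside box; Z[17]=0
i=18: outside box; Z[18]=0
i=19: outside box; Z[19]=0
i=20: outside box; Z[20]=1 scan→box=[20,21)
i=21: outside box; Z[21]=0
i=22: outside box; Z[22]=2 scan→box=[22,24)
i=23: min(r-i=1, Z[1]=0)=0; Z[23]=0
i=24: outside box; Z[24]=0
i=25: outside box; Z[25]=4 scan→box=[25,29)
i=26: min(r-i=3, Z[1]=0)=0; Z[26]=0
i=27: min(r-i=2, Z[2]=0)=0; Z[27]=0
i=28: min(r-i=1, Z[3]=0)=0; Z[28]=0

[29, 0, 0, 0, 0, 0, 0, 4, 0, 0, 0, 0, 4, 0, 0, 0, 0, 0, 0, 0, 1, 0, 2, 0, 0, 4, 0, 0, 0]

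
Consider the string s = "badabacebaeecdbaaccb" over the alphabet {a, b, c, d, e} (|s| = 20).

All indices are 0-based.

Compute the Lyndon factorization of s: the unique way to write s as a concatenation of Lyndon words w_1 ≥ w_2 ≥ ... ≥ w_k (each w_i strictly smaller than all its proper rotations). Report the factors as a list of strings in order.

emit factor 1: 'b' (i=0, period=1)
emit factor 2: 'ad' (i=1, period=2)
emit factor 3: 'abacebaeecdb' (i=3, period=12)
emit factor 4: 'aaccb' (i=15, period=5)

["b", "ad", "abacebaeecdb", "aaccb"]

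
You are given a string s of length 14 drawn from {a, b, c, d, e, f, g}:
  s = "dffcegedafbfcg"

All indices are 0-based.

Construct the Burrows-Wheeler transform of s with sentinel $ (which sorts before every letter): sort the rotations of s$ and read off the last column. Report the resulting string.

gdfffe$gcafbdce

rank  rotation         last
    0  $dffcegedafbfcg  g
    1  afbfcg$dffceged  d
    2  bfcg$dffcegedaf  f
    3  cegedafbfcg$dff  f
    4  cg$dffcegedafbf  f
    5  dafbfcg$dffcege  e
    6  dffcegedafbfcg$  $
    7  edafbfcg$dffceg  g
    8  egedafbfcg$dffc  c
    9  fbfcg$dffcegeda  a
   10  fcegedafbfcg$df  f
   11  fcg$dffcegedafb  b
   12  ffcegedafbfcg$d  d
   13  g$dffcegedafbfc  c
   14  gedafbfcg$dffce  e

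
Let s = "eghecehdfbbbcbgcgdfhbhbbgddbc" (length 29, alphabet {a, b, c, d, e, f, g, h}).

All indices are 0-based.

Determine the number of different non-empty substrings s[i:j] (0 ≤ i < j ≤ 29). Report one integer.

sorted suffixes:
  #0 SA[0]=9  'bbbcbgcgdfhbhbbgddbc'
  #1 SA[1]=10  'bbcbgcgdfhbhbbgddbc'
  #2 SA[2]=22  'bbgddbc'
  #3 SA[3]=27  'bc'
  #4 SA[4]=11  'bcbgcgdfhbhbbgddbc'
  #5 SA[5]=13  'bgcgdfhbhbbgddbc'
  #6 SA[6]=23  'bgddbc'
  #7 SA[7]=20  'bhbbgddbc'
  #8 SA[8]=28  'c'
  #9 SA[9]=12  'cbgcgdfhbhbbgddbc'
  #10 SA[10]=4  'cehdfbbbcbgcgdfhbhbbgddbc'
  #11 SA[11]=15  'cgdfhbhbbgddbc'
  #12 SA[12]=26  'dbc'
  #13 SA[13]=25  'ddbc'
  #14 SA[14]=7  'dfbbbcbgcgdfhbhbbgddbc'
  #15 SA[15]=17  'dfhbhbbgddbc'
  #16 SA[16]=3  'ecehdfbbbcbgcgdfhbhbbgddbc'
  #17 SA[17]=0  'eghecehdfbbbcbgcgdfhbhbbgddbc'
  #18 SA[18]=5  'ehdfbbbcbgcgdfhbhbbgddbc'
  #19 SA[19]=8  'fbbbcbgcgdfhbhbbgddbc'
  #20 SA[20]=18  'fhbhbbgddbc'
  #21 SA[21]=14  'gcgdfhbhbbgddbc'
  #22 SA[22]=24  'gddbc'
  #23 SA[23]=16  'gdfhbhbbgddbc'
  #24 SA[24]=1  'ghecehdfbbbcbgcgdfhbhbbgddbc'
  #25 SA[25]=21  'hbbgddbc'
  #26 SA[26]=19  'hbhbbgddbc'
  #27 SA[27]=6  'hdfbbbcbgcgdfhbhbbgddbc'
  #28 SA[28]=2  'hecehdfbbbcbgcgdfhbhbbgddbc'

SA = [9, 10, 22, 27, 11, 13, 23, 20, 28, 12, 4, 15, 26, 25, 7, 17, 3, 0, 5, 8, 18, 14, 24, 16, 1, 21, 19, 6, 2]
[i] adj suffixes → lcp
  [1] 9/10 → 2 ('bb')
  [2] 10/22 → 2 ('bb')
  [3] 22/27 → 1 ('b')
  [4] 27/11 → 2 ('bc')
  [5] 11/13 → 1 ('b')
  [6] 13/23 → 2 ('bg')
  [7] 23/20 → 1 ('b')
  [8] 20/28 → 0 ('')
  [9] 28/12 → 1 ('c')
  [10] 12/4 → 1 ('c')
  [11] 4/15 → 1 ('c')
  [12] 15/26 → 0 ('')
  [13] 26/25 → 1 ('d')
  [14] 25/7 → 1 ('d')
  [15] 7/17 → 2 ('df')
  [16] 17/3 → 0 ('')
  [17] 3/0 → 1 ('e')
  [18] 0/5 → 1 ('e')
  [19] 5/8 → 0 ('')
  [20] 8/18 → 1 ('f')
  [21] 18/14 → 0 ('')
  [22] 14/24 → 1 ('g')
  [23] 24/16 → 2 ('gd')
  [24] 16/1 → 1 ('g')
  [25] 1/21 → 0 ('')
  [26] 21/19 → 2 ('hb')
  [27] 19/6 → 1 ('h')
  [28] 6/2 → 1 ('h')

n(n+1)/2 = 29·30/2 = 435
Σ LCP = 0 + 2 + 2 + 1 + 2 + 1 + 2 + 1 + 0 + 1 + 1 + 1 + 0 + 1 + 1 + 2 + 0 + 1 + 1 + 0 + 1 + 0 + 1 + 2 + 1 + 0 + 2 + 1 + 1 = 29
distinct = 435 − 29 = 406

406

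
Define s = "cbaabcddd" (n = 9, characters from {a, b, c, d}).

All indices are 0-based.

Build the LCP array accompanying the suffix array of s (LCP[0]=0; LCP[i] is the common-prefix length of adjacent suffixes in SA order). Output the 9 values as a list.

rank | idx | suffix
   0 |   2 | aabcddd
   1 |   3 | abcddd
   2 |   1 | baabcddd
   3 |   4 | bcddd
   4 |   0 | cbaabcddd
   5 |   5 | cddd
   6 |   8 | d
   7 |   7 | dd
   8 |   6 | ddd

SA = [2, 3, 1, 4, 0, 5, 8, 7, 6]
i: (SA[i-1],SA[i]) lcp shared
  1: (2,3) 1 'a'
  2: (3,1) 0 ''
  3: (1,4) 1 'b'
  4: (4,0) 0 ''
  5: (0,5) 1 'c'
  6: (5,8) 0 ''
  7: (8,7) 1 'd'
  8: (7,6) 2 'dd'

[0, 1, 0, 1, 0, 1, 0, 1, 2]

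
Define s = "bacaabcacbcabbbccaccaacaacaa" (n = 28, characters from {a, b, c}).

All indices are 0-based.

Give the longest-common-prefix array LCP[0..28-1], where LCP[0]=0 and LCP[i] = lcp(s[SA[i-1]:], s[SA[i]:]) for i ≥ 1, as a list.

[0, 1, 2, 2, 5, 1, 2, 1, 4, 4, 2, 2, 0, 1, 2, 1, 3, 2, 0, 3, 3, 6, 2, 2, 3, 1, 1, 3]

rank→(start, suffix):
  0 → (27, 'a')
  1 → (26, 'aa')
  2 → (3, 'aabcacbcabbbccaccaacaacaa')
  3 → (23, 'aacaa')
  4 → (20, 'aacaacaa')
  5 → (11, 'abbbccaccaacaacaa')
  6 → (4, 'abcacbcabbbccaccaacaacaa')
  7 → (24, 'acaa')
  8 → (1, 'acaabcacbcabbbccaccaacaacaa')
  9 → (21, 'acaacaa')
  10 → (7, 'acbcabbbccaccaacaacaa')
  11 → (17, 'accaacaacaa')
  12 → (0, 'bacaabcacbcabbbccaccaacaacaa')
  13 → (12, 'bbbccaccaacaacaa')
  14 → (13, 'bbccaccaacaacaa')
  15 → (9, 'bcabbbccaccaacaacaa')
  16 → (5, 'bcacbcabbbccaccaacaacaa')
  17 → (14, 'bccaccaacaacaa')
  18 → (25, 'caa')
  19 → (2, 'caabcacbcabbbccaccaacaacaa')
  20 → (22, 'caacaa')
  21 → (19, 'caacaacaa')
  22 → (10, 'cabbbccaccaacaacaa')
  23 → (6, 'cacbcabbbccaccaacaacaa')
  24 → (16, 'caccaacaacaa')
  25 → (8, 'cbcabbbccaccaacaacaa')
  26 → (18, 'ccaacaacaa')
  27 → (15, 'ccaccaacaacaa')

SA = [27, 26, 3, 23, 20, 11, 4, 24, 1, 21, 7, 17, 0, 12, 13, 9, 5, 14, 25, 2, 22, 19, 10, 6, 16, 8, 18, 15]
[i] adj suffixes → lcp
  [1] 27/26 → 1 ('a')
  [2] 26/3 → 2 ('aa')
  [3] 3/23 → 2 ('aa')
  [4] 23/20 → 5 ('aacaa')
  [5] 20/11 → 1 ('a')
  [6] 11/4 → 2 ('ab')
  [7] 4/24 → 1 ('a')
  [8] 24/1 → 4 ('acaa')
  [9] 1/21 → 4 ('acaa')
  [10] 21/7 → 2 ('ac')
  [11] 7/17 → 2 ('ac')
  [12] 17/0 → 0 ('')
  [13] 0/12 → 1 ('b')
  [14] 12/13 → 2 ('bb')
  [15] 13/9 → 1 ('b')
  [16] 9/5 → 3 ('bca')
  [17] 5/14 → 2 ('bc')
  [18] 14/25 → 0 ('')
  [19] 25/2 → 3 ('caa')
  [20] 2/22 → 3 ('caa')
  [21] 22/19 → 6 ('caacaa')
  [22] 19/10 → 2 ('ca')
  [23] 10/6 → 2 ('ca')
  [24] 6/16 → 3 ('cac')
  [25] 16/8 → 1 ('c')
  [26] 8/18 → 1 ('c')
  [27] 18/15 → 3 ('cca')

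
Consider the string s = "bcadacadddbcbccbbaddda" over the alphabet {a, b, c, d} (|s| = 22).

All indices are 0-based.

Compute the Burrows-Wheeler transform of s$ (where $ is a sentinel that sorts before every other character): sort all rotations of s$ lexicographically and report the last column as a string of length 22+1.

addcbcbc$dcbacbbdadddaa

rank  rotation                 last
    0  $bcadacadddbcbccbbaddda  a
    1  a$bcadacadddbcbccbbaddd  d
    2  acadddbcbccbbaddda$bcad  d
    3  adacadddbcbccbbaddda$bc  c
    4  addda$bcadacadddbcbccbb  b
    5  adddbcbccbbaddda$bcadac  c
    6  baddda$bcadacadddbcbccb  b
    7  bbaddda$bcadacadddbcbcc  c
    8  bcadacadddbcbccbbaddda$  $
    9  bcbccbbaddda$bcadacaddd  d
   10  bccbbaddda$bcadacadddbc  c
   11  cadacadddbcbccbbaddda$b  b
   12  cadddbcbccbbaddda$bcada  a
   13  cbbaddda$bcadacadddbcbc  c
   14  cbccbbaddda$bcadacadddb  b
   15  ccbbaddda$bcadacadddbcb  b
   16  da$bcadacadddbcbccbbadd  d
   17  dacadddbcbccbbaddda$bca  a
   18  dbcbccbbaddda$bcadacadd  d
   19  dda$bcadacadddbcbccbbad  d
   20  ddbcbccbbaddda$bcadacad  d
   21  ddda$bcadacadddbcbccbba  a
   22  dddbcbccbbaddda$bcadaca  a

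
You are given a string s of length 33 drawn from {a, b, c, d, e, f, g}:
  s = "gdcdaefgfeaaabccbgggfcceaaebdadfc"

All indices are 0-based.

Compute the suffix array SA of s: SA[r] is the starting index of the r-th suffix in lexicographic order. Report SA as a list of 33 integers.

[10, 11, 24, 12, 29, 25, 4, 13, 27, 16, 32, 15, 14, 21, 2, 22, 28, 3, 1, 30, 9, 23, 26, 5, 31, 20, 8, 6, 0, 19, 7, 18, 17]

sorted suffixes:
  #0 SA[0]=10  'aaabccbgggfcceaaebdadfc'
  #1 SA[1]=11  'aabccbgggfcceaaebdadfc'
  #2 SA[2]=24  'aaebdadfc'
  #3 SA[3]=12  'abccbgggfcceaaebdadfc'
  #4 SA[4]=29  'adfc'
  #5 SA[5]=25  'aebdadfc'
  #6 SA[6]=4  'aefgfeaaabccbgggfcceaaebdadfc'
  #7 SA[7]=13  'bccbgggfcceaaebdadfc'
  #8 SA[8]=27  'bdadfc'
  #9 SA[9]=16  'bgggfcceaaebdadfc'
  #10 SA[10]=32  'c'
  #11 SA[11]=15  'cbgggfcceaaebdadfc'
  #12 SA[12]=14  'ccbgggfcceaaebdadfc'
  #13 SA[13]=21  'cceaaebdadfc'
  #14 SA[14]=2  'cdaefgfeaaabccbgggfcceaaebdadfc'
  #15 SA[15]=22  'ceaaebdadfc'
  #16 SA[16]=28  'dadfc'
  #17 SA[17]=3  'daefgfeaaabccbgggfcceaaebdadfc'
  #18 SA[18]=1  'dcdaefgfeaaabccbgggfcceaaebdadfc'
  #19 SA[19]=30  'dfc'
  #20 SA[20]=9  'eaaabccbgggfcceaaebdadfc'
  #21 SA[21]=23  'eaaebdadfc'
  #22 SA[22]=26  'ebdadfc'
  #23 SA[23]=5  'efgfeaaabccbgggfcceaaebdadfc'
  #24 SA[24]=31  'fc'
  #25 SA[25]=20  'fcceaaebdadfc'
  #26 SA[26]=8  'feaaabccbgggfcceaaebdadfc'
  #27 SA[27]=6  'fgfeaaabccbgggfcceaaebdadfc'
  #28 SA[28]=0  'gdcdaefgfeaaabccbgggfcceaaebdadfc'
  #29 SA[29]=19  'gfcceaaebdadfc'
  #30 SA[30]=7  'gfeaaabccbgggfcceaaebdadfc'
  #31 SA[31]=18  'ggfcceaaebdadfc'
  #32 SA[32]=17  'gggfcceaaebdadfc'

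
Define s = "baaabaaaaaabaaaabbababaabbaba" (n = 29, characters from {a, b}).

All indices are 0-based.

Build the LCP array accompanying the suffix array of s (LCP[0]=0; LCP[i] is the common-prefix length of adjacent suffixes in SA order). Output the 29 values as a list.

sorted suffixes:
  #0 SA[0]=28  'a'
  #1 SA[1]=5  'aaaaaabaaaabbababaabbaba'
  #2 SA[2]=6  'aaaaabaaaabbababaabbaba'
  #3 SA[3]=7  'aaaabaaaabbababaabbaba'
  #4 SA[4]=12  'aaaabbababaabbaba'
  #5 SA[5]=1  'aaabaaaaaabaaaabbababaabbaba'
  #6 SA[6]=8  'aaabaaaabbababaabbaba'
  #7 SA[7]=13  'aaabbababaabbaba'
  #8 SA[8]=2  'aabaaaaaabaaaabbababaabbaba'
  #9 SA[9]=9  'aabaaaabbababaabbaba'
  #10 SA[10]=22  'aabbaba'
  #11 SA[11]=14  'aabbababaabbaba'
  #12 SA[12]=26  'aba'
  #13 SA[13]=3  'abaaaaaabaaaabbababaabbaba'
  #14 SA[14]=10  'abaaaabbababaabbaba'
  #15 SA[15]=20  'abaabbaba'
  #16 SA[16]=18  'ababaabbaba'
  #17 SA[17]=23  'abbaba'
  #18 SA[18]=15  'abbababaabbaba'
  #19 SA[19]=27  'ba'
  #20 SA[20]=4  'baaaaaabaaaabbababaabbaba'
  #21 SA[21]=11  'baaaabbababaabbaba'
  #22 SA[22]=0  'baaabaaaaaabaaaabbababaabbaba'
  #23 SA[23]=21  'baabbaba'
  #24 SA[24]=25  'baba'
  #25 SA[25]=19  'babaabbaba'
  #26 SA[26]=17  'bababaabbaba'
  #27 SA[27]=24  'bbaba'
  #28 SA[28]=16  'bbababaabbaba'

SA = [28, 5, 6, 7, 12, 1, 8, 13, 2, 9, 22, 14, 26, 3, 10, 20, 18, 23, 15, 27, 4, 11, 0, 21, 25, 19, 17, 24, 16]
i: (SA[i-1],SA[i]) lcp shared
  1: (28,5) 1 'a'
  2: (5,6) 5 'aaaaa'
  3: (6,7) 4 'aaaa'
  4: (7,12) 5 'aaaab'
  5: (12,1) 3 'aaa'
  6: (1,8) 8 'aaabaaaa'
  7: (8,13) 4 'aaab'
  8: (13,2) 2 'aa'
  9: (2,9) 7 'aabaaaa'
  10: (9,22) 3 'aab'
  11: (22,14) 7 'aabbaba'
  12: (14,26) 1 'a'
  13: (26,3) 3 'aba'
  14: (3,10) 6 'abaaaa'
  15: (10,20) 4 'abaa'
  16: (20,18) 3 'aba'
  17: (18,23) 2 'ab'
  18: (23,15) 6 'abbaba'
  19: (15,27) 0 ''
  20: (27,4) 2 'ba'
  21: (4,11) 5 'baaaa'
  22: (11,0) 4 'baaa'
  23: (0,21) 3 'baa'
  24: (21,25) 2 'ba'
  25: (25,19) 4 'baba'
  26: (19,17) 4 'baba'
  27: (17,24) 1 'b'
  28: (24,16) 5 'bbaba'

[0, 1, 5, 4, 5, 3, 8, 4, 2, 7, 3, 7, 1, 3, 6, 4, 3, 2, 6, 0, 2, 5, 4, 3, 2, 4, 4, 1, 5]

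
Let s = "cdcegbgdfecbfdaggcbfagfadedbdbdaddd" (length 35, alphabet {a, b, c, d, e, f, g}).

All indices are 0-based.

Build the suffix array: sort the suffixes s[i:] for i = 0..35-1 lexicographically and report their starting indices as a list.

[31, 23, 20, 14, 29, 27, 18, 11, 5, 17, 10, 0, 2, 34, 30, 13, 28, 26, 1, 33, 32, 24, 7, 9, 25, 3, 22, 19, 12, 8, 4, 16, 6, 21, 15]

rank | idx | suffix
   0 |  31 | addd
   1 |  23 | adedbdbdaddd
   2 |  20 | agfadedbdbdaddd
   3 |  14 | aggcbfagfadedbdbdaddd
   4 |  29 | bdaddd
   5 |  27 | bdbdaddd
   6 |  18 | bfagfadedbdbdaddd
   7 |  11 | bfdaggcbfagfadedbdbdaddd
   8 |   5 | bgdfecbfdaggcbfagfadedbdbdaddd
   9 |  17 | cbfagfadedbdbdaddd
  10 |  10 | cbfdaggcbfagfadedbdbdaddd
  11 |   0 | cdcegbgdfecbfdaggcbfagfadedbdbdaddd
  12 |   2 | cegbgdfecbfdaggcbfagfadedbdbdaddd
  13 |  34 | d
  14 |  30 | daddd
  15 |  13 | daggcbfagfadedbdbdaddd
  16 |  28 | dbdaddd
  17 |  26 | dbdbdaddd
  18 |   1 | dcegbgdfecbfdaggcbfagfadedbdbdaddd
  19 |  33 | dd
  20 |  32 | ddd
  21 |  24 | dedbdbdaddd
  22 |   7 | dfecbfdaggcbfagfadedbdbdaddd
  23 |   9 | ecbfdaggcbfagfadedbdbdaddd
  24 |  25 | edbdbdaddd
  25 |   3 | egbgdfecbfdaggcbfagfadedbdbdaddd
  26 |  22 | fadedbdbdaddd
  27 |  19 | fagfadedbdbdaddd
  28 |  12 | fdaggcbfagfadedbdbdaddd
  29 |   8 | fecbfdaggcbfagfadedbdbdaddd
  30 |   4 | gbgdfecbfdaggcbfagfadedbdbdaddd
  31 |  16 | gcbfagfadedbdbdaddd
  32 |   6 | gdfecbfdaggcbfagfadedbdbdaddd
  33 |  21 | gfadedbdbdaddd
  34 |  15 | ggcbfagfadedbdbdaddd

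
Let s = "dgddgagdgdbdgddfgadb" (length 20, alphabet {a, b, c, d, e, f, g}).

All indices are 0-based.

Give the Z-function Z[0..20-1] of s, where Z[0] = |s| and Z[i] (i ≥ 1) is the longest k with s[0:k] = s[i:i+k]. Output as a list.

Z[0]=20
i=1: outside box; Z[1]=0
i=2: outside box; Z[2]=1 grow→box=[2,3)
i=3: outside box; Z[3]=2 grow→box=[3,5)
i=4: min(r-i=1, Z[1]=0)=0; Z[4]=0
i=5: outside box; Z[5]=0
i=6: outside box; Z[6]=0
i=7: outside box; Z[7]=3 grow→box=[7,10)
i=8: min(r-i=2, Z[1]=0)=0; Z[8]=0
i=9: min(r-i=1, Z[2]=1)=1; Z[9]=1
i=10: outside box; Z[10]=0
i=11: outside box; Z[11]=4 grow→box=[11,15)
i=12: min(r-i=3, Z[1]=0)=0; Z[12]=0
i=13: min(r-i=2, Z[2]=1)=1; Z[13]=1
i=14: min(r-i=1, Z[3]=2)=1; Z[14]=1
i=15: outside box; Z[15]=0
i=16: outside box; Z[16]=0
i=17: outside box; Z[17]=0
i=18: outside box; Z[18]=1 grow→box=[18,19)
i=19: outside box; Z[19]=0

[20, 0, 1, 2, 0, 0, 0, 3, 0, 1, 0, 4, 0, 1, 1, 0, 0, 0, 1, 0]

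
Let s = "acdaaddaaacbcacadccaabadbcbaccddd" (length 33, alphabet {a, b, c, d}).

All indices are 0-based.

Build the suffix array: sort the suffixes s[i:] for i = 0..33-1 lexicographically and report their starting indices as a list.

sorted suffixes:
  #0 SA[0]=7  'aaacbcacadccaabadbcbaccddd'
  #1 SA[1]=19  'aabadbcbaccddd'
  #2 SA[2]=8  'aacbcacadccaabadbcbaccddd'
  #3 SA[3]=3  'aaddaaacbcacadccaabadbcbaccddd'
  #4 SA[4]=20  'abadbcbaccddd'
  #5 SA[5]=13  'acadccaabadbcbaccddd'
  #6 SA[6]=9  'acbcacadccaabadbcbaccddd'
  #7 SA[7]=27  'accddd'
  #8 SA[8]=0  'acdaaddaaacbcacadccaabadbcbaccddd'
  #9 SA[9]=22  'adbcbaccddd'
  #10 SA[10]=15  'adccaabadbcbaccddd'
  #11 SA[11]=4  'addaaacbcacadccaabadbcbaccddd'
  #12 SA[12]=26  'baccddd'
  #13 SA[13]=21  'badbcbaccddd'
  #14 SA[14]=11  'bcacadccaabadbcbaccddd'
  #15 SA[15]=24  'bcbaccddd'
  #16 SA[16]=18  'caabadbcbaccddd'
  #17 SA[17]=12  'cacadccaabadbcbaccddd'
  #18 SA[18]=14  'cadccaabadbcbaccddd'
  #19 SA[19]=25  'cbaccddd'
  #20 SA[20]=10  'cbcacadccaabadbcbaccddd'
  #21 SA[21]=17  'ccaabadbcbaccddd'
  #22 SA[22]=28  'ccddd'
  #23 SA[23]=1  'cdaaddaaacbcacadccaabadbcbaccddd'
  #24 SA[24]=29  'cddd'
  #25 SA[25]=32  'd'
  #26 SA[26]=6  'daaacbcacadccaabadbcbaccddd'
  #27 SA[27]=2  'daaddaaacbcacadccaabadbcbaccddd'
  #28 SA[28]=23  'dbcbaccddd'
  #29 SA[29]=16  'dccaabadbcbaccddd'
  #30 SA[30]=31  'dd'
  #31 SA[31]=5  'ddaaacbcacadccaabadbcbaccddd'
  #32 SA[32]=30  'ddd'

[7, 19, 8, 3, 20, 13, 9, 27, 0, 22, 15, 4, 26, 21, 11, 24, 18, 12, 14, 25, 10, 17, 28, 1, 29, 32, 6, 2, 23, 16, 31, 5, 30]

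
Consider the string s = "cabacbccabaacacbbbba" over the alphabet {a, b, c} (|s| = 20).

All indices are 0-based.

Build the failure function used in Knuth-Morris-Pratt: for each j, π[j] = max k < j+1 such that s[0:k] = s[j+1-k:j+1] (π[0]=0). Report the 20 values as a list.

π[0] = 0
j=1 s[j]='a': π[1]=0 (border '')
j=2 s[j]='b': π[2]=0 (border '')
j=3 s[j]='a': π[3]=0 (border '')
j=4 s[j]='c': π[4]=1 (border 'c')
j=5 s[j]='b': k: 1→0; π[5]=0 (border '')
j=6 s[j]='c': π[6]=1 (border 'c')
j=7 s[j]='c': k: 1→0; π[7]=1 (border 'c')
j=8 s[j]='a': π[8]=2 (border 'ca')
j=9 s[j]='b': π[9]=3 (border 'cab')
j=10 s[j]='a': π[10]=4 (border 'caba')
j=11 s[j]='a': k: 4→0; π[11]=0 (border '')
j=12 s[j]='c': π[12]=1 (border 'c')
j=13 s[j]='a': π[13]=2 (border 'ca')
j=14 s[j]='c': k: 2→0; π[14]=1 (border 'c')
j=15 s[j]='b': k: 1→0; π[15]=0 (border '')
j=16 s[j]='b': π[16]=0 (border '')
j=17 s[j]='b': π[17]=0 (border '')
j=18 s[j]='b': π[18]=0 (border '')
j=19 s[j]='a': π[19]=0 (border '')

[0, 0, 0, 0, 1, 0, 1, 1, 2, 3, 4, 0, 1, 2, 1, 0, 0, 0, 0, 0]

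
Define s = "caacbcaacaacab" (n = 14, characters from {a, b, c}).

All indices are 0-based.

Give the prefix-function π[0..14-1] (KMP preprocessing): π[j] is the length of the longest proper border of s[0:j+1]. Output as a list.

[0, 0, 0, 1, 0, 1, 2, 3, 4, 2, 3, 4, 2, 0]

π[0] = 0
j=1 s[j]='a': π[1]=0 (border '')
j=2 s[j]='a': π[2]=0 (border '')
j=3 s[j]='c': π[3]=1 (border 'c')
j=4 s[j]='b': k: 1→0; π[4]=0 (border '')
j=5 s[j]='c': π[5]=1 (border 'c')
j=6 s[j]='a': π[6]=2 (border 'ca')
j=7 s[j]='a': π[7]=3 (border 'caa')
j=8 s[j]='c': π[8]=4 (border 'caac')
j=9 s[j]='a': k: 4→1; π[9]=2 (border 'ca')
j=10 s[j]='a': π[10]=3 (border 'caa')
j=11 s[j]='c': π[11]=4 (border 'caac')
j=12 s[j]='a': k: 4→1; π[12]=2 (border 'ca')
j=13 s[j]='b': k: 2→0; π[13]=0 (border '')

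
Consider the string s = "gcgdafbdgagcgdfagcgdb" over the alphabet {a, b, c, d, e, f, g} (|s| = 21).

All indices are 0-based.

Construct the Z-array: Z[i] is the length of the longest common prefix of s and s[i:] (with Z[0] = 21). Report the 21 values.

Z[0]=21
i=1: fresh scan; Z[1]=0
i=2: fresh scan; Z[2]=1 extend→box=[2,3)
i=3: fresh scan; Z[3]=0
i=4: fresh scan; Z[4]=0
i=5: fresh scan; Z[5]=0
i=6: fresh scan; Z[6]=0
i=7: fresh scan; Z[7]=0
i=8: fresh scan; Z[8]=1 extend→box=[8,9)
i=9: fresh scan; Z[9]=0
i=10: fresh scan; Z[10]=4 extend→box=[10,14)
i=11: min(r-i=3, Z[1]=0)=0; Z[11]=0
i=12: min(r-i=2, Z[2]=1)=1; Z[12]=1
i=13: min(r-i=1, Z[3]=0)=0; Z[13]=0
i=14: fresh scan; Z[14]=0
i=15: fresh scan; Z[15]=0
i=16: fresh scan; Z[16]=4 extend→box=[16,20)
i=17: min(r-i=3, Z[1]=0)=0; Z[17]=0
i=18: min(r-i=2, Z[2]=1)=1; Z[18]=1
i=19: min(r-i=1, Z[3]=0)=0; Z[19]=0
i=20: fresh scan; Z[20]=0

[21, 0, 1, 0, 0, 0, 0, 0, 1, 0, 4, 0, 1, 0, 0, 0, 4, 0, 1, 0, 0]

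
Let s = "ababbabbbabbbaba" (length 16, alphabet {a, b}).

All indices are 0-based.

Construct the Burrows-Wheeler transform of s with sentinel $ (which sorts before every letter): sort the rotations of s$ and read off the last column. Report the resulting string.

rank  rotation           last
    0  $ababbabbbabbbaba  a
    1  a$ababbabbbabbbab  b
    2  aba$ababbabbbabbb  b
    3  ababbabbbabbbaba$  $
    4  abbabbbabbbaba$ab  b
    5  abbbaba$ababbabbb  b
    6  abbbabbbaba$ababb  b
    7  ba$ababbabbbabbba  a
    8  baba$ababbabbbabb  b
    9  babbabbbabbbaba$a  a
   10  babbbaba$ababbabb  b
   11  babbbabbbaba$abab  b
   12  bbaba$ababbabbbab  b
   13  bbabbbaba$ababbab  b
   14  bbabbbabbbaba$aba  a
   15  bbbaba$ababbabbba  a
   16  bbbabbbaba$ababba  a

abb$bbbababbbbaaa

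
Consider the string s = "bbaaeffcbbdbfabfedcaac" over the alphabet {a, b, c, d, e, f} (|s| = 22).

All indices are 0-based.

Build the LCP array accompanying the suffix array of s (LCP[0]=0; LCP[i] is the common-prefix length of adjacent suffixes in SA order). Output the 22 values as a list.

sorted suffixes:
  #0 SA[0]=19  'aac'
  #1 SA[1]=2  'aaeffcbbdbfabfedcaac'
  #2 SA[2]=13  'abfedcaac'
  #3 SA[3]=20  'ac'
  #4 SA[4]=3  'aeffcbbdbfabfedcaac'
  #5 SA[5]=1  'baaeffcbbdbfabfedcaac'
  #6 SA[6]=0  'bbaaeffcbbdbfabfedcaac'
  #7 SA[7]=8  'bbdbfabfedcaac'
  #8 SA[8]=9  'bdbfabfedcaac'
  #9 SA[9]=11  'bfabfedcaac'
  #10 SA[10]=14  'bfedcaac'
  #11 SA[11]=21  'c'
  #12 SA[12]=18  'caac'
  #13 SA[13]=7  'cbbdbfabfedcaac'
  #14 SA[14]=10  'dbfabfedcaac'
  #15 SA[15]=17  'dcaac'
  #16 SA[16]=16  'edcaac'
  #17 SA[17]=4  'effcbbdbfabfedcaac'
  #18 SA[18]=12  'fabfedcaac'
  #19 SA[19]=6  'fcbbdbfabfedcaac'
  #20 SA[20]=15  'fedcaac'
  #21 SA[21]=5  'ffcbbdbfabfedcaac'

SA = [19, 2, 13, 20, 3, 1, 0, 8, 9, 11, 14, 21, 18, 7, 10, 17, 16, 4, 12, 6, 15, 5]
i: (SA[i-1],SA[i]) lcp shared
  1: (19,2) 2 'aa'
  2: (2,13) 1 'a'
  3: (13,20) 1 'a'
  4: (20,3) 1 'a'
  5: (3,1) 0 ''
  6: (1,0) 1 'b'
  7: (0,8) 2 'bb'
  8: (8,9) 1 'b'
  9: (9,11) 1 'b'
  10: (11,14) 2 'bf'
  11: (14,21) 0 ''
  12: (21,18) 1 'c'
  13: (18,7) 1 'c'
  14: (7,10) 0 ''
  15: (10,17) 1 'd'
  16: (17,16) 0 ''
  17: (16,4) 1 'e'
  18: (4,12) 0 ''
  19: (12,6) 1 'f'
  20: (6,15) 1 'f'
  21: (15,5) 1 'f'

[0, 2, 1, 1, 1, 0, 1, 2, 1, 1, 2, 0, 1, 1, 0, 1, 0, 1, 0, 1, 1, 1]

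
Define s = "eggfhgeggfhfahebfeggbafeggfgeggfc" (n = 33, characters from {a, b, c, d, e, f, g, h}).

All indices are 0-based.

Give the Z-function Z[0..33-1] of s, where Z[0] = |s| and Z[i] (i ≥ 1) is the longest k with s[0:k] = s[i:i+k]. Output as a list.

[33, 0, 0, 0, 0, 0, 5, 0, 0, 0, 0, 0, 0, 0, 1, 0, 0, 3, 0, 0, 0, 0, 0, 4, 0, 0, 0, 0, 4, 0, 0, 0, 0]

Z[0]=33
i=1: outside box; Z[1]=0
i=2: outside box; Z[2]=0
i=3: outside box; Z[3]=0
i=4: outside box; Z[4]=0
i=5: outside box; Z[5]=0
i=6: outside box; Z[6]=5 scan→box=[6,11)
i=7: min(r-i=4, Z[1]=0)=0; Z[7]=0
i=8: min(r-i=3, Z[2]=0)=0; Z[8]=0
i=9: min(r-i=2, Z[3]=0)=0; Z[9]=0
i=10: min(r-i=1, Z[4]=0)=0; Z[10]=0
i=11: outside box; Z[11]=0
i=12: outside box; Z[12]=0
i=13: outside box; Z[13]=0
i=14: outside box; Z[14]=1 scan→box=[14,15)
i=15: outside box; Z[15]=0
i=16: outside box; Z[16]=0
i=17: outside box; Z[17]=3 scan→box=[17,20)
i=18: min(r-i=2, Z[1]=0)=0; Z[18]=0
i=19: min(r-i=1, Z[2]=0)=0; Z[19]=0
i=20: outside box; Z[20]=0
i=21: outside box; Z[21]=0
i=22: outside box; Z[22]=0
i=23: outside box; Z[23]=4 scan→box=[23,27)
i=24: min(r-i=3, Z[1]=0)=0; Z[24]=0
i=25: min(r-i=2, Z[2]=0)=0; Z[25]=0
i=26: min(r-i=1, Z[3]=0)=0; Z[26]=0
i=27: outside box; Z[27]=0
i=28: outside box; Z[28]=4 scan→box=[28,32)
i=29: min(r-i=3, Z[1]=0)=0; Z[29]=0
i=30: min(r-i=2, Z[2]=0)=0; Z[30]=0
i=31: min(r-i=1, Z[3]=0)=0; Z[31]=0
i=32: outside box; Z[32]=0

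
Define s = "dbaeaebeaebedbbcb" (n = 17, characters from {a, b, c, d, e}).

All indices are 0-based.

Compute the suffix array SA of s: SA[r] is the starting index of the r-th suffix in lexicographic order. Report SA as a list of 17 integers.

[2, 4, 8, 16, 1, 13, 14, 6, 10, 15, 0, 12, 3, 7, 5, 9, 11]

rank | idx | suffix
   0 |   2 | aeaebeaebedbbcb
   1 |   4 | aebeaebedbbcb
   2 |   8 | aebedbbcb
   3 |  16 | b
   4 |   1 | baeaebeaebedbbcb
   5 |  13 | bbcb
   6 |  14 | bcb
   7 |   6 | beaebedbbcb
   8 |  10 | bedbbcb
   9 |  15 | cb
  10 |   0 | dbaeaebeaebedbbcb
  11 |  12 | dbbcb
  12 |   3 | eaebeaebedbbcb
  13 |   7 | eaebedbbcb
  14 |   5 | ebeaebedbbcb
  15 |   9 | ebedbbcb
  16 |  11 | edbbcb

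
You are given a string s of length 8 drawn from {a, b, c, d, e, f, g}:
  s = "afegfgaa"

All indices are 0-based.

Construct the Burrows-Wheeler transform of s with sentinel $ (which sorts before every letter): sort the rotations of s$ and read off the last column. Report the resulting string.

aag$fagfe

rank  rotation   last
    0  $afegfgaa  a
    1  a$afegfga  a
    2  aa$afegfg  g
    3  afegfgaa$  $
    4  egfgaa$af  f
    5  fegfgaa$a  a
    6  fgaa$afeg  g
    7  gaa$afegf  f
    8  gfgaa$afe  e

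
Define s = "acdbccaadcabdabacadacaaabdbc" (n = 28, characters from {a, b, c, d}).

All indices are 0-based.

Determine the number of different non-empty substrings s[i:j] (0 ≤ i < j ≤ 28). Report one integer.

364

rank→(start, suffix):
  0 → (21, 'aaabdbc')
  1 → (22, 'aabdbc')
  2 → (6, 'aadcabdabacadacaaabdbc')
  3 → (13, 'abacadacaaabdbc')
  4 → (10, 'abdabacadacaaabdbc')
  5 → (23, 'abdbc')
  6 → (19, 'acaaabdbc')
  7 → (15, 'acadacaaabdbc')
  8 → (0, 'acdbccaadcabdabacadacaaabdbc')
  9 → (17, 'adacaaabdbc')
  10 → (7, 'adcabdabacadacaaabdbc')
  11 → (14, 'bacadacaaabdbc')
  12 → (26, 'bc')
  13 → (3, 'bccaadcabdabacadacaaabdbc')
  14 → (11, 'bdabacadacaaabdbc')
  15 → (24, 'bdbc')
  16 → (27, 'c')
  17 → (20, 'caaabdbc')
  18 → (5, 'caadcabdabacadacaaabdbc')
  19 → (9, 'cabdabacadacaaabdbc')
  20 → (16, 'cadacaaabdbc')
  21 → (4, 'ccaadcabdabacadacaaabdbc')
  22 → (1, 'cdbccaadcabdabacadacaaabdbc')
  23 → (12, 'dabacadacaaabdbc')
  24 → (18, 'dacaaabdbc')
  25 → (25, 'dbc')
  26 → (2, 'dbccaadcabdabacadacaaabdbc')
  27 → (8, 'dcabdabacadacaaabdbc')

SA = [21, 22, 6, 13, 10, 23, 19, 15, 0, 17, 7, 14, 26, 3, 11, 24, 27, 20, 5, 9, 16, 4, 1, 12, 18, 25, 2, 8]
rank  pair      lcp
   1  s[21:],s[22:]  2  'aa'
   2  s[22:],s[6:]  2  'aa'
   3  s[6:],s[13:]  1  'a'
   4  s[13:],s[10:]  2  'ab'
   5  s[10:],s[23:]  3  'abd'
   6  s[23:],s[19:]  1  'a'
   7  s[19:],s[15:]  3  'aca'
   8  s[15:],s[0:]  2  'ac'
   9  s[0:],s[17:]  1  'a'
  10  s[17:],s[7:]  2  'ad'
  11  s[7:],s[14:]  0  ''
  12  s[14:],s[26:]  1  'b'
  13  s[26:],s[3:]  2  'bc'
  14  s[3:],s[11:]  1  'b'
  15  s[11:],s[24:]  2  'bd'
  16  s[24:],s[27:]  0  ''
  17  s[27:],s[20:]  1  'c'
  18  s[20:],s[5:]  3  'caa'
  19  s[5:],s[9:]  2  'ca'
  20  s[9:],s[16:]  2  'ca'
  21  s[16:],s[4:]  1  'c'
  22  s[4:],s[1:]  1  'c'
  23  s[1:],s[12:]  0  ''
  24  s[12:],s[18:]  2  'da'
  25  s[18:],s[25:]  1  'd'
  26  s[25:],s[2:]  3  'dbc'
  27  s[2:],s[8:]  1  'd'

n(n+1)/2 = 28·29/2 = 406
Σ LCP = 0 + 2 + 2 + 1 + 2 + 3 + 1 + 3 + 2 + 1 + 2 + 0 + 1 + 2 + 1 + 2 + 0 + 1 + 3 + 2 + 2 + 1 + 1 + 0 + 2 + 1 + 3 + 1 = 42
distinct = 406 − 42 = 364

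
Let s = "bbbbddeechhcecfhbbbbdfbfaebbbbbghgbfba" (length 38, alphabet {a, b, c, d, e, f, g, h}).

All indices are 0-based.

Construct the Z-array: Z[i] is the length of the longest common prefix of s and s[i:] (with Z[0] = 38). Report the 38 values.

[38, 3, 2, 1, 0, 0, 0, 0, 0, 0, 0, 0, 0, 0, 0, 0, 5, 3, 2, 1, 0, 0, 1, 0, 0, 0, 4, 4, 3, 2, 1, 0, 0, 0, 1, 0, 1, 0]

Z[0]=38
i=1: fresh scan; Z[1]=3 grow→box=[1,4)
i=2: min(r-i=2, Z[1]=3)=2; Z[2]=2
i=3: min(r-i=1, Z[2]=2)=1; Z[3]=1
i=4: fresh scan; Z[4]=0
i=5: fresh scan; Z[5]=0
i=6: fresh scan; Z[6]=0
i=7: fresh scan; Z[7]=0
i=8: fresh scan; Z[8]=0
i=9: fresh scan; Z[9]=0
i=10: fresh scan; Z[10]=0
i=11: fresh scan; Z[11]=0
i=12: fresh scan; Z[12]=0
i=13: fresh scan; Z[13]=0
i=14: fresh scan; Z[14]=0
i=15: fresh scan; Z[15]=0
i=16: fresh scan; Z[16]=5 grow→box=[16,21)
i=17: min(r-i=4, Z[1]=3)=3; Z[17]=3
i=18: min(r-i=3, Z[2]=2)=2; Z[18]=2
i=19: min(r-i=2, Z[3]=1)=1; Z[19]=1
i=20: min(r-i=1, Z[4]=0)=0; Z[20]=0
i=21: fresh scan; Z[21]=0
i=22: fresh scan; Z[22]=1 grow→box=[22,23)
i=23: fresh scan; Z[23]=0
i=24: fresh scan; Z[24]=0
i=25: fresh scan; Z[25]=0
i=26: fresh scan; Z[26]=4 grow→box=[26,30)
i=27: min(r-i=3, Z[1]=3)=3; Z[27]=4 grow→box=[27,31)
i=28: min(r-i=3, Z[1]=3)=3; Z[28]=3
i=29: min(r-i=2, Z[2]=2)=2; Z[29]=2
i=30: min(r-i=1, Z[3]=1)=1; Z[30]=1
i=31: fresh scan; Z[31]=0
i=32: fresh scan; Z[32]=0
i=33: fresh scan; Z[33]=0
i=34: fresh scan; Z[34]=1 grow→box=[34,35)
i=35: fresh scan; Z[35]=0
i=36: fresh scan; Z[36]=1 grow→box=[36,37)
i=37: fresh scan; Z[37]=0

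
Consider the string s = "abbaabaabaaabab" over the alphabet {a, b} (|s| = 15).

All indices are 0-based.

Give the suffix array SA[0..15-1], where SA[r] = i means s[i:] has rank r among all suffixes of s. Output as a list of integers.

rank→(start, suffix):
  0 → (9, 'aaabab')
  1 → (6, 'aabaaabab')
  2 → (3, 'aabaabaaabab')
  3 → (10, 'aabab')
  4 → (13, 'ab')
  5 → (7, 'abaaabab')
  6 → (4, 'abaabaaabab')
  7 → (11, 'abab')
  8 → (0, 'abbaabaabaaabab')
  9 → (14, 'b')
  10 → (8, 'baaabab')
  11 → (5, 'baabaaabab')
  12 → (2, 'baabaabaaabab')
  13 → (12, 'bab')
  14 → (1, 'bbaabaabaaabab')

[9, 6, 3, 10, 13, 7, 4, 11, 0, 14, 8, 5, 2, 12, 1]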